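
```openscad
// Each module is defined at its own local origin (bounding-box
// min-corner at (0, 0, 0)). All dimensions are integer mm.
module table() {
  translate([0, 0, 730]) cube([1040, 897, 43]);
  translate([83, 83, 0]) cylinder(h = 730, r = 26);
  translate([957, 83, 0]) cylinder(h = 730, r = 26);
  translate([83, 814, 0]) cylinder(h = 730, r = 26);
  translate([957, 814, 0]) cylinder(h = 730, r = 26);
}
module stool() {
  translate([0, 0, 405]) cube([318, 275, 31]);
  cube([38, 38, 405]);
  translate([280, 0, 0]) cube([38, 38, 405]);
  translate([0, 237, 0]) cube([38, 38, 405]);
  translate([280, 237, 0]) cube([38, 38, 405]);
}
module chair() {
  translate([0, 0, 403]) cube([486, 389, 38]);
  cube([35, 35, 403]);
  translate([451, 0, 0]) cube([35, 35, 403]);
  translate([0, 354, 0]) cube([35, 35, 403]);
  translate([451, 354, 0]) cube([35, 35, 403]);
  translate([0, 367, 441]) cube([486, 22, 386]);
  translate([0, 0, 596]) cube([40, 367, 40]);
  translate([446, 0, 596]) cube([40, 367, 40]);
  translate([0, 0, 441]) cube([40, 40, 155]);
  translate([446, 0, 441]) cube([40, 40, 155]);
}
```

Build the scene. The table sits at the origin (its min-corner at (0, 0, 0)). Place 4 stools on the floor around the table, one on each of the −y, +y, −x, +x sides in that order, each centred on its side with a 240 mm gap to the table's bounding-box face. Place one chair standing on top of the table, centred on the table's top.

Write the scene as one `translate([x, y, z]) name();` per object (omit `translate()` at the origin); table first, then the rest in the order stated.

table();
translate([361, -515, 0]) stool();
translate([361, 1137, 0]) stool();
translate([-558, 311, 0]) stool();
translate([1280, 311, 0]) stool();
translate([277, 254, 773]) chair();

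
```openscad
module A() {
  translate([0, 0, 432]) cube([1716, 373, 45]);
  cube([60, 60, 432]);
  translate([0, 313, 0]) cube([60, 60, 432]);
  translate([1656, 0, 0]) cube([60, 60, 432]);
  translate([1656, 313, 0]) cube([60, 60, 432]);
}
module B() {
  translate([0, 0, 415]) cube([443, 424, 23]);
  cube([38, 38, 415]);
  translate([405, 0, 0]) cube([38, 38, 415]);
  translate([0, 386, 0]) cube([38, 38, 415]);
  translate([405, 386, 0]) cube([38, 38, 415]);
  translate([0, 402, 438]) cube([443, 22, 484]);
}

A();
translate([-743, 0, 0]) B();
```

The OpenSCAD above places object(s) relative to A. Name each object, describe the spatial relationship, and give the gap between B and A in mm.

A is a bench. B is a chair. The chair is on the floor beside the bench on its −x side. The gap between the chair and the bench is 300 mm.

The chair's nearest face is 300 mm from the bench's −x face.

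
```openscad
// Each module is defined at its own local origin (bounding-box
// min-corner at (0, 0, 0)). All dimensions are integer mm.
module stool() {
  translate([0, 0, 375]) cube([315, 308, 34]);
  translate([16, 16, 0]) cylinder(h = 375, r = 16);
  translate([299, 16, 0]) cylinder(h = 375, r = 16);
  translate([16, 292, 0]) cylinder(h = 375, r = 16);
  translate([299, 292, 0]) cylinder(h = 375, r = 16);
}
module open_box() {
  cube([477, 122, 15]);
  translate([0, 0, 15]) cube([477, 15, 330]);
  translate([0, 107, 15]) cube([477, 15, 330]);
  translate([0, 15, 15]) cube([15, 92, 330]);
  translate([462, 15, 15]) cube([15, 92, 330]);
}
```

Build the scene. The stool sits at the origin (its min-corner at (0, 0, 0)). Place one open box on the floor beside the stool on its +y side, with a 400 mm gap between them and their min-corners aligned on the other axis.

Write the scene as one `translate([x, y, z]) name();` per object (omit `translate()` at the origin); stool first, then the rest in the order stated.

stool();
translate([0, 708, 0]) open_box();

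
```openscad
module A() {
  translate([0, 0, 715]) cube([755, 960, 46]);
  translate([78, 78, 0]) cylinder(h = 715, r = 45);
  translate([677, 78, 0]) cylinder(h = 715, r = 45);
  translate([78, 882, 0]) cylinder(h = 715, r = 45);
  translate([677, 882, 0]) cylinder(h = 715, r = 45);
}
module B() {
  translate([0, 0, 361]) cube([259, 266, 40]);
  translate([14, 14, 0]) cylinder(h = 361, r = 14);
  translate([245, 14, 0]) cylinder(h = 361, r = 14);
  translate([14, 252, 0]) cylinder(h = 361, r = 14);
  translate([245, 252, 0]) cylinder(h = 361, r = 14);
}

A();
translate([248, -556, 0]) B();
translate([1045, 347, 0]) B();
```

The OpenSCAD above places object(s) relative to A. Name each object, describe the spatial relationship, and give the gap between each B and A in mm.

A is a table. B is a stool. Two stools sit around the table at the −y, +x sides. The gap between each stool and the table is 290 mm.

Each stool's nearest face is 290 mm from the table's bounding box.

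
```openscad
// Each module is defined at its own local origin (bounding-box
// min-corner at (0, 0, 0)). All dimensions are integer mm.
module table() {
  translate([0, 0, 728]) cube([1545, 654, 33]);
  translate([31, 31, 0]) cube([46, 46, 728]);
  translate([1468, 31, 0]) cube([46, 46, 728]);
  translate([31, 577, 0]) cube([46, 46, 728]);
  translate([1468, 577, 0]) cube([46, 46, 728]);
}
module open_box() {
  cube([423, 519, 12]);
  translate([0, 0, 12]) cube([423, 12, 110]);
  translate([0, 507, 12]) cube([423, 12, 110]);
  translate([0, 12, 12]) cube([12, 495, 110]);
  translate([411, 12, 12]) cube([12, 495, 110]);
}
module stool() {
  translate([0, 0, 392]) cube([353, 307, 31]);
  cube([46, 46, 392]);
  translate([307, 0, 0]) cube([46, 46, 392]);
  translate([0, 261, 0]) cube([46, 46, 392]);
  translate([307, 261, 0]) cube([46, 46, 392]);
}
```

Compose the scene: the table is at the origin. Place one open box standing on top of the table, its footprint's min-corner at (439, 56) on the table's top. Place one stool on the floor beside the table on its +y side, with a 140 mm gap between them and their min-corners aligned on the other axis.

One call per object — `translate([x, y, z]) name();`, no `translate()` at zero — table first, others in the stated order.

table();
translate([439, 56, 761]) open_box();
translate([0, 794, 0]) stool();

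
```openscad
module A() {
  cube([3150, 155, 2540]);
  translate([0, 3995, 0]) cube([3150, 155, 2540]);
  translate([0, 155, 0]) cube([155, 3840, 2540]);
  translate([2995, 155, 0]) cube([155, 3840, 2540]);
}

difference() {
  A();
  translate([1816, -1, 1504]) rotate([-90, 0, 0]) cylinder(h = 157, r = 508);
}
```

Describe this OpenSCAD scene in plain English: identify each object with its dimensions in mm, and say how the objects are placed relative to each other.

A is a box-shaped house frame (walls only): outside footprint 3150×4150 mm, wall height 2540 mm, wall thickness 155 mm. The two y-facing walls run the full x-width; the two x-facing walls fit between the inner faces of the y-facing walls.

The house frame has a circular hole of radius 508 mm through its front wall, centred at (x = 1816, z = 1504).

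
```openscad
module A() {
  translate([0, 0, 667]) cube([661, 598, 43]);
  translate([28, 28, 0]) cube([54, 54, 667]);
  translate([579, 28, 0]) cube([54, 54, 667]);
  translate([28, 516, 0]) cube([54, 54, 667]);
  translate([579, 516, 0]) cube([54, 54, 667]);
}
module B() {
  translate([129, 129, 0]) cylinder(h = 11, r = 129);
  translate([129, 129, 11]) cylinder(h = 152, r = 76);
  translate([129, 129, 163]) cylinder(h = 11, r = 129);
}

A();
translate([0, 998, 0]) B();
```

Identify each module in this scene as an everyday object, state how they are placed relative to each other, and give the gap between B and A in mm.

The spool's nearest face is 400 mm from the table's +y face.

A is a table. B is a spool. The spool is on the floor beside the table on its +y side. The gap between the spool and the table is 400 mm.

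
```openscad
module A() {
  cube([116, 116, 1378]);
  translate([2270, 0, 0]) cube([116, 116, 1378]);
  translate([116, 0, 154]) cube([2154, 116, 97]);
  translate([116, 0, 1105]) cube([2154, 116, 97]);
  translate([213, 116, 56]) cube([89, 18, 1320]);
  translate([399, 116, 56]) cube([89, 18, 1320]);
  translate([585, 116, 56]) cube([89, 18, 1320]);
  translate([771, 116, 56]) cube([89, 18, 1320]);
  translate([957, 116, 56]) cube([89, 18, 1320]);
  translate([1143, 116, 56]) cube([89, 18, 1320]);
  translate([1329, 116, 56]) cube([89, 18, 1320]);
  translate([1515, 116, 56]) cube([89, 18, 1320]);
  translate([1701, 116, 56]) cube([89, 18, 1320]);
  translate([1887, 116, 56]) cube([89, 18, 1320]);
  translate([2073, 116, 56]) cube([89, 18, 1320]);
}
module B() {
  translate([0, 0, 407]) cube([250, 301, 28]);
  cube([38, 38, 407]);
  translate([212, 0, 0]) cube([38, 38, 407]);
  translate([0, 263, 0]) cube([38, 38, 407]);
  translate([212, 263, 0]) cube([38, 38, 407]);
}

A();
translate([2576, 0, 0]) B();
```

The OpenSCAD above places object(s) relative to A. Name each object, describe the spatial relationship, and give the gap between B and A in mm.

The stool's nearest face is 190 mm from the fence section's +x face.

A is a fence section. B is a stool. The stool is on the floor beside the fence section on its +x side. The gap between the stool and the fence section is 190 mm.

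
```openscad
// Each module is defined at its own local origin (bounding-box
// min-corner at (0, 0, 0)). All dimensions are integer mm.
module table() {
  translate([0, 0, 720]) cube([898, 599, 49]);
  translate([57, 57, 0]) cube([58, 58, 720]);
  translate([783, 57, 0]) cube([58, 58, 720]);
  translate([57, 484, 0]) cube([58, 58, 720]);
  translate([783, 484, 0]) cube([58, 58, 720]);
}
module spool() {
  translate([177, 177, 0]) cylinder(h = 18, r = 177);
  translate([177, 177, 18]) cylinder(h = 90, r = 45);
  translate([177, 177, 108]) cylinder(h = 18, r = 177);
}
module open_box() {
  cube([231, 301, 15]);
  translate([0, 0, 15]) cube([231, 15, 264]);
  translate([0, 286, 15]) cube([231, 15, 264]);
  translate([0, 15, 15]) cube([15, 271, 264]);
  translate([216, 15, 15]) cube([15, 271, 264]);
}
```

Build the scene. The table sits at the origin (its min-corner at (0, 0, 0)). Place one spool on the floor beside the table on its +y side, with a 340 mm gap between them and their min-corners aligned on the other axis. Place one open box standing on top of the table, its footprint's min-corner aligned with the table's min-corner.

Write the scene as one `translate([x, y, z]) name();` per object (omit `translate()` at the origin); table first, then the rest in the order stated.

table();
translate([0, 939, 0]) spool();
translate([0, 0, 769]) open_box();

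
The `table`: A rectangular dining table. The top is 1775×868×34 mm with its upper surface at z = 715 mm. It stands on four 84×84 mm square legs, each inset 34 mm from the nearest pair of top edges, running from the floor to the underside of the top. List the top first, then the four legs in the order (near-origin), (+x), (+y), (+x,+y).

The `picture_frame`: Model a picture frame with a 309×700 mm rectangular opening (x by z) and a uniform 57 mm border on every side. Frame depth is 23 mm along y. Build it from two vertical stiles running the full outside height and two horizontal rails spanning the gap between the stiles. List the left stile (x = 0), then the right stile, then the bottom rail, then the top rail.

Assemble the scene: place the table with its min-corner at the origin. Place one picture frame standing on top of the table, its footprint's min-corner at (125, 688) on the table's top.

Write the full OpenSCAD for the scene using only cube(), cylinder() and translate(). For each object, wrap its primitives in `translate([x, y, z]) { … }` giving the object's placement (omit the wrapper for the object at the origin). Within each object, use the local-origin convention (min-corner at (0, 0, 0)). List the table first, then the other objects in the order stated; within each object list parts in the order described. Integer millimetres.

translate([0, 0, 681]) cube([1775, 868, 34]);
translate([34, 34, 0]) cube([84, 84, 681]);
translate([1657, 34, 0]) cube([84, 84, 681]);
translate([34, 750, 0]) cube([84, 84, 681]);
translate([1657, 750, 0]) cube([84, 84, 681]);
translate([125, 688, 715]) {
  cube([57, 23, 814]);
  translate([366, 0, 0]) cube([57, 23, 814]);
  translate([57, 0, 0]) cube([309, 23, 57]);
  translate([57, 0, 757]) cube([309, 23, 57]);
}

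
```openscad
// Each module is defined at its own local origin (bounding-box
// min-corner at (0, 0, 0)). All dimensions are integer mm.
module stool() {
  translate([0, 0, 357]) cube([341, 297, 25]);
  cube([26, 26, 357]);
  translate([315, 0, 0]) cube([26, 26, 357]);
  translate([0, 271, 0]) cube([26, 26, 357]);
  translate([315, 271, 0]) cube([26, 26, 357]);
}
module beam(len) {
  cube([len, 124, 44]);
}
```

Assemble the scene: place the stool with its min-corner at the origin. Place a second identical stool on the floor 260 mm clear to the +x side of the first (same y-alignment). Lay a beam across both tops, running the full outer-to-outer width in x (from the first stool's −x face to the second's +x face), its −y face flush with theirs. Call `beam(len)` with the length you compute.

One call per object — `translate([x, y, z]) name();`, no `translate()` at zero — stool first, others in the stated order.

stool();
translate([601, 0, 0]) stool();
translate([0, 0, 382]) beam(942);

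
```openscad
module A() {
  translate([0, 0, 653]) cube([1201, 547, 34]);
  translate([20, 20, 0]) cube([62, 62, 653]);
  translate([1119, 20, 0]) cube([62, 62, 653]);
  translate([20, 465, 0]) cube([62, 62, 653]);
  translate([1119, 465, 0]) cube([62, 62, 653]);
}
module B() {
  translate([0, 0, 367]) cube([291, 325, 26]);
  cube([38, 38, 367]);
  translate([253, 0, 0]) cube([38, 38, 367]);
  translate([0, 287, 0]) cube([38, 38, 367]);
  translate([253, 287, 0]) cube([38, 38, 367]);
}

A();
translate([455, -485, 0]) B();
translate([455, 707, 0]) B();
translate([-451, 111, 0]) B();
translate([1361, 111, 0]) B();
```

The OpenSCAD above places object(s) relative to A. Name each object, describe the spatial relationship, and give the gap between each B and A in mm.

Each stool's nearest face is 160 mm from the table's bounding box.

A is a table. B is a stool. Four stools sit around the table at the −y, +y, −x, +x sides. The gap between each stool and the table is 160 mm.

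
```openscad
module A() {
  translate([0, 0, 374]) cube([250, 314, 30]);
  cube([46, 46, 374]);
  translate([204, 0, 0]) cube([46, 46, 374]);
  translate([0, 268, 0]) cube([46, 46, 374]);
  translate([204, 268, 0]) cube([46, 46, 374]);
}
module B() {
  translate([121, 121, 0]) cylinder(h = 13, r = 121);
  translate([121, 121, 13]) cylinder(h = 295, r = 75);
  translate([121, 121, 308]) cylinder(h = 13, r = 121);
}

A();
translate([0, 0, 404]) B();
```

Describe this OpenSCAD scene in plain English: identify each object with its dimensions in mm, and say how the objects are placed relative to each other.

A is a four-legged stool. The seat is 250×314 mm, 30 mm thick, top at z = 404 mm. It stands on four square legs, each 46×46 mm in cross-section, from z = 0 to the seat underside, each flush with a corner of the seat.

B is a spool: two coaxial disc flanges of radius 121 mm and thickness 13 mm, joined by a core cylinder of radius 75 mm and height 295 mm. The lower flange rests on z = 0 and the three cylinders share a vertical axis.

The spool is on top of the stool.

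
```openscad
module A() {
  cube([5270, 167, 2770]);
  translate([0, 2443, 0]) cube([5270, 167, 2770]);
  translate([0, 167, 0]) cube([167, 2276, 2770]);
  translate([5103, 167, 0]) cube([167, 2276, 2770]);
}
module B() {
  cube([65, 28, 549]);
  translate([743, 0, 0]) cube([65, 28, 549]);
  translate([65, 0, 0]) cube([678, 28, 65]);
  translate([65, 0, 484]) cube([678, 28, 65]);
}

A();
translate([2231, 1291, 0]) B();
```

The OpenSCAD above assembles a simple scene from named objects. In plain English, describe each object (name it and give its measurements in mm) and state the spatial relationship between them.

A is the wall frame of a small rectangular building: four walls, each 2770 mm tall and 167 mm thick, enclosing a footprint 5270 mm (x) by 2610 mm (y) outside-to-outside, with no floor or roof. The front and back walls (the −y and +y sides) span the full width; the two side walls fit between them.

B is a picture frame with a 678×419 mm rectangular opening (x by z) and a uniform 65 mm border on every side. Frame depth is 28 mm along y. It is built from two vertical stiles running the full outside height and two horizontal rails spanning the gap between the stiles.

The picture frame sits inside the house frame, centred.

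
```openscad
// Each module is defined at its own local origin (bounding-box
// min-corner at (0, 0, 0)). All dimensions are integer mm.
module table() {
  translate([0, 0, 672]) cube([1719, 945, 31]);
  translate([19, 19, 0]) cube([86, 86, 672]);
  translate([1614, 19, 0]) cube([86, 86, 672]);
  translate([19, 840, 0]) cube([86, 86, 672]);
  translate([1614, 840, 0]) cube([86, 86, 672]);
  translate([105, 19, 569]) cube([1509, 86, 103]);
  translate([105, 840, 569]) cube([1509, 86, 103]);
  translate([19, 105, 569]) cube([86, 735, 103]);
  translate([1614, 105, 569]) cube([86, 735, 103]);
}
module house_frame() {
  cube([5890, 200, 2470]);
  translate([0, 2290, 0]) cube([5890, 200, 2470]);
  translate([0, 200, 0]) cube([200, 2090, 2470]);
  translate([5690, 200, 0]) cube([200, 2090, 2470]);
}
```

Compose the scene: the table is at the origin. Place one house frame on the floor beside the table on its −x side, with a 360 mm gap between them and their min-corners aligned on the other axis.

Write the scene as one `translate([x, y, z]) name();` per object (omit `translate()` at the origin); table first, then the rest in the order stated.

table();
translate([-6250, 0, 0]) house_frame();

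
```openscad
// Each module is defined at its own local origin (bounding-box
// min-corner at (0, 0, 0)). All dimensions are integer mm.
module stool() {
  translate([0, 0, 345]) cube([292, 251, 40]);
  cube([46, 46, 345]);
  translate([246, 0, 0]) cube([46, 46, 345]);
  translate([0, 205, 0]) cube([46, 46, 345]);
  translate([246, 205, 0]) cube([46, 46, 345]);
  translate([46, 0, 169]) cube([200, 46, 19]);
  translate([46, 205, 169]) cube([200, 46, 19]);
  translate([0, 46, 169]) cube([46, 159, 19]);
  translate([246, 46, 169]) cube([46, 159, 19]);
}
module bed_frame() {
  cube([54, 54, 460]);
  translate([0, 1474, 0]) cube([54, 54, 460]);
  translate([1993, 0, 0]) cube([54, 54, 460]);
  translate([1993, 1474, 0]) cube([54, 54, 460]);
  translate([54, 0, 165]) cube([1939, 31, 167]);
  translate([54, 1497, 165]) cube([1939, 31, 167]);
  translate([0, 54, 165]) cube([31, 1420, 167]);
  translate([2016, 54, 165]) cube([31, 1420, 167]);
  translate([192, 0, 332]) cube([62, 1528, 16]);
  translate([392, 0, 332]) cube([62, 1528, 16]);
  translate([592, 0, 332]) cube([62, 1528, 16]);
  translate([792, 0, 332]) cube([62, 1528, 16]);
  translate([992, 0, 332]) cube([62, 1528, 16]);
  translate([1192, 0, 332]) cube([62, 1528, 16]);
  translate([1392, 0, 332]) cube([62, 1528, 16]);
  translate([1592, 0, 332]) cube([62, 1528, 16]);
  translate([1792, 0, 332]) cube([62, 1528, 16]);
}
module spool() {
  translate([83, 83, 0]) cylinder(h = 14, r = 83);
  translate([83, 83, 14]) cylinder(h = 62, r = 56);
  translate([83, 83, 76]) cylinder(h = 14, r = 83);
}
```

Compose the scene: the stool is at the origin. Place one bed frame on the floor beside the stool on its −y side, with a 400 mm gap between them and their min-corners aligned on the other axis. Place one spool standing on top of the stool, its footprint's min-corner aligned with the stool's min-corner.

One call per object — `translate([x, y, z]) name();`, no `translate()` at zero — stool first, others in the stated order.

stool();
translate([0, -1928, 0]) bed_frame();
translate([0, 0, 385]) spool();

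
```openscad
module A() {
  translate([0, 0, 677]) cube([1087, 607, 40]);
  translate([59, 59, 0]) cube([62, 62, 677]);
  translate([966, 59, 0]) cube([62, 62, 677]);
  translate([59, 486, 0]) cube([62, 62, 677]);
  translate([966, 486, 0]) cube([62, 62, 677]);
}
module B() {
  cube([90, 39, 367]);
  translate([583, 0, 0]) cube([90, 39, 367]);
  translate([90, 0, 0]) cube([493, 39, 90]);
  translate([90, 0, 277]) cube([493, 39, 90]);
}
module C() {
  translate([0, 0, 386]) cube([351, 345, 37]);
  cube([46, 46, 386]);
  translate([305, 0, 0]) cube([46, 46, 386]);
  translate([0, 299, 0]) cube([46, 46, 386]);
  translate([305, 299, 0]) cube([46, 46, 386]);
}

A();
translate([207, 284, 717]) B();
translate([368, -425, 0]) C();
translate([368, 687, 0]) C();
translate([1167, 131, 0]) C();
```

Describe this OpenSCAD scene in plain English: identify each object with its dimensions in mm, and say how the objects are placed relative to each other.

A is a table with a 1087×607 mm rectangular top, 40 mm thick, top surface at z = 717 mm, supported by four 62×62 mm square legs, each inset 59 mm from the nearest pair of top edges, running from the floor.

B is a rectangular picture frame lying in the x–z plane (depth along y). The opening is 493 mm wide (x) by 187 mm tall (z), surrounded by a border 90 mm wide on all four sides. The frame is 39 mm deep and is made of two full-height vertical stiles with two horizontal rails fitted between them.

C is a simple wooden stool: a rectangular seat 351 mm (x) by 345 mm (y), 37 mm thick, top face at z = 423 mm, on four square legs, each 46×46 mm in cross-section. The legs rest on z = 0, each flush with a corner of the seat.

The picture frame is on top of the table, centred. Three stools sit around the table at the −y, +y, +x sides.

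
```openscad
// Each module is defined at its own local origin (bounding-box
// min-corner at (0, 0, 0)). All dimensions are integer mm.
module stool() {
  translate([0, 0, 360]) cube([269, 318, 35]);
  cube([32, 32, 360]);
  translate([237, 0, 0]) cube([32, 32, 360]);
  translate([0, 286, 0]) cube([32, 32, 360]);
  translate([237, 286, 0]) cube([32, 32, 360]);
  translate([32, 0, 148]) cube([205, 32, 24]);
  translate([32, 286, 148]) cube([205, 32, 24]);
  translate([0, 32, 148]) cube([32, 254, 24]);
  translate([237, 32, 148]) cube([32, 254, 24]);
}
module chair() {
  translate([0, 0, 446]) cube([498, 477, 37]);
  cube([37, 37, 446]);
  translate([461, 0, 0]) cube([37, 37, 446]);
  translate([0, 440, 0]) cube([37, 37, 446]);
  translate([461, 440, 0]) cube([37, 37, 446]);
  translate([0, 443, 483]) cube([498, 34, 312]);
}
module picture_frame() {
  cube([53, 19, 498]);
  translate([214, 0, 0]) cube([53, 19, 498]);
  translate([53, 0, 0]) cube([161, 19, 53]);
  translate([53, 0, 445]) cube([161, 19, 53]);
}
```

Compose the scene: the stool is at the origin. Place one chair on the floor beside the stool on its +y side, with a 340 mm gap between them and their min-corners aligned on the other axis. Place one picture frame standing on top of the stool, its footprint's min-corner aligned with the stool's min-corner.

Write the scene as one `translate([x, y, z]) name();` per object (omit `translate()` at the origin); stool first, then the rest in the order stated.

stool();
translate([0, 658, 0]) chair();
translate([0, 0, 395]) picture_frame();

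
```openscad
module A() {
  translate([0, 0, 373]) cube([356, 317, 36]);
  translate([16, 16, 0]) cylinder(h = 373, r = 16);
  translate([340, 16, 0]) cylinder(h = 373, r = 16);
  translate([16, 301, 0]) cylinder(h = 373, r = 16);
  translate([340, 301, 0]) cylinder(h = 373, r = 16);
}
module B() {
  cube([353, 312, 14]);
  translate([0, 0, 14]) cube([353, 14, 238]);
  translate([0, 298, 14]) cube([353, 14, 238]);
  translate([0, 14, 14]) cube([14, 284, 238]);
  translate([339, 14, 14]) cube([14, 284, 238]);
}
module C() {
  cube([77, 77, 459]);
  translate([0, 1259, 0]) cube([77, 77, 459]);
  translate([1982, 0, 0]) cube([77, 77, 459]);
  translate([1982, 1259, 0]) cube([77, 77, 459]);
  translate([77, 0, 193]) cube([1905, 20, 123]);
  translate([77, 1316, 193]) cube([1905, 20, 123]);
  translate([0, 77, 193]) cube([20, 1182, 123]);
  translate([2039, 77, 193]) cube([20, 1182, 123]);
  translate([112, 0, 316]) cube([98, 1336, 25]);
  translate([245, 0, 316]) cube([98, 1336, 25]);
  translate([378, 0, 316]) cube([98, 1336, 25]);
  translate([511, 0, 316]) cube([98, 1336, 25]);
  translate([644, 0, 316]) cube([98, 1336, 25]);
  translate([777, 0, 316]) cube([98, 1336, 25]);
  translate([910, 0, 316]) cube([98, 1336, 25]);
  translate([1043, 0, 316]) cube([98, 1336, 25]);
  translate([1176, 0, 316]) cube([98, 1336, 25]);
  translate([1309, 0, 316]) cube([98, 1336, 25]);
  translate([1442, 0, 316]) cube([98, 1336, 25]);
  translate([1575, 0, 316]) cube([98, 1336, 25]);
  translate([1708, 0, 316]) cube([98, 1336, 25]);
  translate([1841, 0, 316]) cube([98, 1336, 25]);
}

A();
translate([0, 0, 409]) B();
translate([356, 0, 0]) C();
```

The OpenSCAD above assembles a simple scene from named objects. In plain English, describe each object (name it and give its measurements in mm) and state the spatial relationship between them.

A is a four-legged stool. The seat is a 356×317×36 mm slab whose top surface is at z = 409 mm; four round legs, each 32 mm in diameter, run from the floor (z = 0) to the underside of the seat, each leg's axis is inset half a diameter from the nearest pair of seat edges (so the leg's bounding box is flush with the corner).

B is an open storage box with external size 353×312×252 mm and wall thickness 14 mm (the base is also 14 mm thick). The base covers the whole footprint; the four walls stand on the base, with the y-facing walls full-width and the x-facing walls fitting between their inner faces.

C is a bed frame 2059 mm long (x) by 1336 mm wide (y). Four 77×77 mm corner posts, 459 mm tall, at the corners of the footprint. Four rails of 20 mm thickness and 123 mm height run between adjacent posts with their undersides at z = 193 mm, their outer faces flush with the outside of the frame (the two x-running rails run between the posts' inner faces; the two y-running rails run between the posts' inner faces). 14 slats, each 98 mm wide (x) and 25 mm thick, lie across the top of the two x-running rails, running the full 1336 mm width of the frame in y; the slats are evenly spaced along x between the inner faces of the end posts with equal gaps (rounded down to the nearest mm) at the −x end and between each pair — any rounding remainder accumulates at the +x end.

The open box is on top of the stool. The bed frame is against the stool's +x side, with their −y faces flush.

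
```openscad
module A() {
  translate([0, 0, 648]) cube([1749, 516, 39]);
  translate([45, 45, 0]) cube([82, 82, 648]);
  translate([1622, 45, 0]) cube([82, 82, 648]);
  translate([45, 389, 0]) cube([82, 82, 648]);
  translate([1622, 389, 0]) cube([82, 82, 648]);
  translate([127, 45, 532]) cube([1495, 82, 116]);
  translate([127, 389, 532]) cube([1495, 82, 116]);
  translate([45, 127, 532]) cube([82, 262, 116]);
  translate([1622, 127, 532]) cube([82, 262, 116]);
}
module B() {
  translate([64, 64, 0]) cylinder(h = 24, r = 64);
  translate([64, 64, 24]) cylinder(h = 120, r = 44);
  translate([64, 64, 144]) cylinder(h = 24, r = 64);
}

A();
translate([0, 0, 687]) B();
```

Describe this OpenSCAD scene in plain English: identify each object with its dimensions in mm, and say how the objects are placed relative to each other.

A is a table: top 1749 mm (x) × 516 mm (y), 39 mm thick, upper face at z = 687 mm, on four 82×82 mm square legs, each inset 45 mm from the nearest pair of top edges, running from z = 0 to the bottom of the top. Four apron rails, 82 mm thick and 116 mm tall, run between adjacent legs with their top edges flush with the underside of the top and their outer faces flush with the legs' outer faces.

B is a spool: two coaxial disc flanges of radius 64 mm and thickness 24 mm, joined by a core cylinder of radius 44 mm and height 120 mm. The lower flange rests on z = 0 and the three cylinders share a vertical axis.

The spool is on top of the table.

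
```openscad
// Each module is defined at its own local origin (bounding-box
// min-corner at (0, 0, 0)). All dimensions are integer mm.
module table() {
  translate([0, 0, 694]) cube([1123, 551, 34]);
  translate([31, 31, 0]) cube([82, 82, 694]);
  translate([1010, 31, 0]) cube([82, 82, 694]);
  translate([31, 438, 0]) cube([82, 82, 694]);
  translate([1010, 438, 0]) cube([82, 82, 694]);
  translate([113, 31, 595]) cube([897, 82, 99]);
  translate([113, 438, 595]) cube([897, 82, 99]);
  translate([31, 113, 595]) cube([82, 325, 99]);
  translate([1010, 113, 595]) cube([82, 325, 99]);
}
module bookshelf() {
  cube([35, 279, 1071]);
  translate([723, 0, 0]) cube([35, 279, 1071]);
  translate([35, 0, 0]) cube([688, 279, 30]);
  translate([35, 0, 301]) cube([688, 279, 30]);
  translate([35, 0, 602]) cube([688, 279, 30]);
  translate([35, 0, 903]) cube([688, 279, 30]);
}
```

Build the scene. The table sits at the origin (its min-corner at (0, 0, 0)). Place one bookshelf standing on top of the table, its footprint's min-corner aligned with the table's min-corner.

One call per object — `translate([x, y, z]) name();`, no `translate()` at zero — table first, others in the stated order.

table();
translate([0, 0, 728]) bookshelf();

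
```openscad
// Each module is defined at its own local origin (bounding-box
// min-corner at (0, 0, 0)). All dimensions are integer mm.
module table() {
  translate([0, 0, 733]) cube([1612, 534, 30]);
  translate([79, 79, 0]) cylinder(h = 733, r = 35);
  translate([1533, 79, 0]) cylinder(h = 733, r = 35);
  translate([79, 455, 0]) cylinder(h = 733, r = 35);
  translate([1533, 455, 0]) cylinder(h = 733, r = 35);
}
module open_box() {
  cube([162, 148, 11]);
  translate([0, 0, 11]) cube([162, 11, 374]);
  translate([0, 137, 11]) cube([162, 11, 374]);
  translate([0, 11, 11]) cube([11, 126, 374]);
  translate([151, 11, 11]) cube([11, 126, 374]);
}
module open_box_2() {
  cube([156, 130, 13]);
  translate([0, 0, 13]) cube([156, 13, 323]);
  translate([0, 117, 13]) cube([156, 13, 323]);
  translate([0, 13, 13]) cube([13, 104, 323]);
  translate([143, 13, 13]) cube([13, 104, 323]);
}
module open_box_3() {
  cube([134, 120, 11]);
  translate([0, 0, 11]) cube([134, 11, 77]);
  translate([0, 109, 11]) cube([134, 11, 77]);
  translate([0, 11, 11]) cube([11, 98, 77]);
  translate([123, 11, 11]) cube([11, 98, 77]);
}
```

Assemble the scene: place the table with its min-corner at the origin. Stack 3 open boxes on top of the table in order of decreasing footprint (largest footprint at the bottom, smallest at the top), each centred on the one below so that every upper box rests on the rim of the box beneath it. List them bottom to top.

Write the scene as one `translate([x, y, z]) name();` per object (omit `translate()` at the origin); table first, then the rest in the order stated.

table();
translate([725, 193, 763]) open_box();
translate([728, 202, 1148]) open_box_2();
translate([739, 207, 1484]) open_box_3();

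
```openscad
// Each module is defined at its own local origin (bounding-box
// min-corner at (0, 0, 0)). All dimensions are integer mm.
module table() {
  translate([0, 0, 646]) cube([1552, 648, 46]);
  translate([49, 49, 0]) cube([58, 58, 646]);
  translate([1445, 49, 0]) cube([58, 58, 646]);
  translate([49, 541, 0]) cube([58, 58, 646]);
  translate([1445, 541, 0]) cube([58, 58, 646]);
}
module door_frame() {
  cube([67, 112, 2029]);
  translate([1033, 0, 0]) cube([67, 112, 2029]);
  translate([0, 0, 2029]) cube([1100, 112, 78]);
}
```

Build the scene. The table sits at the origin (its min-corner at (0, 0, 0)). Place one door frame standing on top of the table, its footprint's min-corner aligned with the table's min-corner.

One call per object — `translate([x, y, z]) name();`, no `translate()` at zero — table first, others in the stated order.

table();
translate([0, 0, 692]) door_frame();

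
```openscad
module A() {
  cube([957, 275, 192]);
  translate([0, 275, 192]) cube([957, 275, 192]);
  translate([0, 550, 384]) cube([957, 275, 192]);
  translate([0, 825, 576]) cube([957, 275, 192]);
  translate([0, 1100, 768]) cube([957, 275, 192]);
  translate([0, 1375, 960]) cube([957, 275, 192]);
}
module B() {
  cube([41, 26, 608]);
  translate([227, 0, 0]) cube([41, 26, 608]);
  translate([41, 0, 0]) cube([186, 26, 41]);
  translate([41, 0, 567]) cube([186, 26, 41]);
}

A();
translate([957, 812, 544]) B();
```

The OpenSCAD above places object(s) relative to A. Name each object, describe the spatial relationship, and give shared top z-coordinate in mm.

A is a staircase. B is a picture frame. The picture frame is beside the staircase with their tops flush at z = 1152. The shared top z-coordinate is 1152 mm.

Both tops at z = 1152 mm.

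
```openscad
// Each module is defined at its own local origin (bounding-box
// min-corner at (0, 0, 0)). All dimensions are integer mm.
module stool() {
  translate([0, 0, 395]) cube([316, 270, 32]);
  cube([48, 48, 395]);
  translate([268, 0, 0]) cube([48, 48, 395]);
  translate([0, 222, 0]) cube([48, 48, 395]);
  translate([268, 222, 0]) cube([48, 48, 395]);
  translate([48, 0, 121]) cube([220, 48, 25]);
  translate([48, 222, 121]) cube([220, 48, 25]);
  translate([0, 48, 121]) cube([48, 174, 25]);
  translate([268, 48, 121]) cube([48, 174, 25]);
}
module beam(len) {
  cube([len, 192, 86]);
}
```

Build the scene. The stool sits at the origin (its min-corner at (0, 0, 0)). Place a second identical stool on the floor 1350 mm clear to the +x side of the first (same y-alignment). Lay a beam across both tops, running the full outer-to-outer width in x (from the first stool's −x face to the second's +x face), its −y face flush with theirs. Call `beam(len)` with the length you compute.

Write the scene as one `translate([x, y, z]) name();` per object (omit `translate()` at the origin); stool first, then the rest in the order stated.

stool();
translate([1666, 0, 0]) stool();
translate([0, 0, 427]) beam(1982);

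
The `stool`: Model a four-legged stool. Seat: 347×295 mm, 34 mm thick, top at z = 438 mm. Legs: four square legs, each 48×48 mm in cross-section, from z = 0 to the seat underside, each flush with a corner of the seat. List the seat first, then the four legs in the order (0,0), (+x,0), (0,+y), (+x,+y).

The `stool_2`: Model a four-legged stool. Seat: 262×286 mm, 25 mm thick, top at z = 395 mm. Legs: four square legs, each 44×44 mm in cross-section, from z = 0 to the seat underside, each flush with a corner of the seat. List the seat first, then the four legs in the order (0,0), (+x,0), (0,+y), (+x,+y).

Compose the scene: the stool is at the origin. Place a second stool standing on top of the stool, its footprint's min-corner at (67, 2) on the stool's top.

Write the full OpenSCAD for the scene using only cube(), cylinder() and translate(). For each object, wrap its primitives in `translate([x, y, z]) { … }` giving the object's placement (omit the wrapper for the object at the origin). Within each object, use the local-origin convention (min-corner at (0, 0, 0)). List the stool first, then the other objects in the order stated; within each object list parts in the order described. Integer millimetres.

translate([0, 0, 404]) cube([347, 295, 34]);
cube([48, 48, 404]);
translate([299, 0, 0]) cube([48, 48, 404]);
translate([0, 247, 0]) cube([48, 48, 404]);
translate([299, 247, 0]) cube([48, 48, 404]);
translate([67, 2, 438]) {
  translate([0, 0, 370]) cube([262, 286, 25]);
  cube([44, 44, 370]);
  translate([218, 0, 0]) cube([44, 44, 370]);
  translate([0, 242, 0]) cube([44, 44, 370]);
  translate([218, 242, 0]) cube([44, 44, 370]);
}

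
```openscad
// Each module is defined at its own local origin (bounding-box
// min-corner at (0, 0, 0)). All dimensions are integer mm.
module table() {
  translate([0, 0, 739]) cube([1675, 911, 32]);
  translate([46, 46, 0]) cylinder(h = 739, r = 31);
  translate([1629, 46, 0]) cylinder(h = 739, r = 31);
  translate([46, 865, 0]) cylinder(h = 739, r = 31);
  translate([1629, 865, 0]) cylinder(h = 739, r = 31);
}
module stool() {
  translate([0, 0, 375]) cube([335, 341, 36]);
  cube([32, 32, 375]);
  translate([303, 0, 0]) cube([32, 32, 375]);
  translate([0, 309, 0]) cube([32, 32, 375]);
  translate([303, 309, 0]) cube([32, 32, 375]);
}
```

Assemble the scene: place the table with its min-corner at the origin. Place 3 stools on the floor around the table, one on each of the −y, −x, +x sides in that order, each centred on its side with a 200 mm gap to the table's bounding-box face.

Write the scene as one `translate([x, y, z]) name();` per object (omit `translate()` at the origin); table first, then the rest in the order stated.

table();
translate([670, -541, 0]) stool();
translate([-535, 285, 0]) stool();
translate([1875, 285, 0]) stool();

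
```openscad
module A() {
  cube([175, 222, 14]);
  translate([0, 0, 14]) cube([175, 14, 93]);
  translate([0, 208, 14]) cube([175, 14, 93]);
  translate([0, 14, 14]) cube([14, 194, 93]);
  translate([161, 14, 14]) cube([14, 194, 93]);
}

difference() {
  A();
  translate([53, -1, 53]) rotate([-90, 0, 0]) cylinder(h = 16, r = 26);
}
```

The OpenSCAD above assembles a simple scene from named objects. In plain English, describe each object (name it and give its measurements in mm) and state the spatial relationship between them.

A is an open storage box with external size 175×222×107 mm and wall thickness 14 mm (the base is also 14 mm thick). The base covers the whole footprint; the four walls stand on the base, with the y-facing walls full-width and the x-facing walls fitting between their inner faces.

The open box has a circular hole of radius 26 mm through its front wall, centred at (x = 53, z = 53).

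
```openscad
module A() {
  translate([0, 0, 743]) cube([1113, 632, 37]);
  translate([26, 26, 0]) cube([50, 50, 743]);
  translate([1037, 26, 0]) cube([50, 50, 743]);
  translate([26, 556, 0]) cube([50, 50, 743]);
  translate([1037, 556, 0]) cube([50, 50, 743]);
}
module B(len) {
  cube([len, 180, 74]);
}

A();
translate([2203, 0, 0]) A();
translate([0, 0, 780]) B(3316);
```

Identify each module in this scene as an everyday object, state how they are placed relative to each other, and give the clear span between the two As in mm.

A is a table. B is a beam. A beam spans the tops of two tables. The clear span between the two tables is 1090 mm.

Second table starts at x = 2203; first ends at x = 1113; clear span = 2203 − 1113 = 1090 mm.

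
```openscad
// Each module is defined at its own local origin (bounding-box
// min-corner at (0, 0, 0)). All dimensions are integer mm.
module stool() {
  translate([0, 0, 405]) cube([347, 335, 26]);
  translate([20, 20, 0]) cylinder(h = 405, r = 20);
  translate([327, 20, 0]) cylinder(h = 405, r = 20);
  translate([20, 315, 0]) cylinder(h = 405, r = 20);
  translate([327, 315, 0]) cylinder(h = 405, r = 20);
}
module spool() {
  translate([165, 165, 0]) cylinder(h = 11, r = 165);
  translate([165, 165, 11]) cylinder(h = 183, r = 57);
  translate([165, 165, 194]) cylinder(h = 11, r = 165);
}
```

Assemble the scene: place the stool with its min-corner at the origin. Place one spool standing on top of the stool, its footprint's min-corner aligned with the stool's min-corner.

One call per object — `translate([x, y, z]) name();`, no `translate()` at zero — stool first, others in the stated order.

stool();
translate([0, 0, 431]) spool();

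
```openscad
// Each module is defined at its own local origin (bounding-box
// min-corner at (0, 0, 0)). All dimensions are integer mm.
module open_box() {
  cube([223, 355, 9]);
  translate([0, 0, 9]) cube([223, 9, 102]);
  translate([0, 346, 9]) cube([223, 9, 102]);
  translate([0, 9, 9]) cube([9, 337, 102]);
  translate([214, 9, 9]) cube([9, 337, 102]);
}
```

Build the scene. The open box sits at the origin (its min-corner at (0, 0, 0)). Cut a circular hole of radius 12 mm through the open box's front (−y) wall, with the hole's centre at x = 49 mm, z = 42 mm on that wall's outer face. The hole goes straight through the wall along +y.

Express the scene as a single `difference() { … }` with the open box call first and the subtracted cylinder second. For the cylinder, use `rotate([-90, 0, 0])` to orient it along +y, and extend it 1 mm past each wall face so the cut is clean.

difference() {
  open_box();
  translate([49, -1, 42]) rotate([-90, 0, 0]) cylinder(h = 11, r = 12);
}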